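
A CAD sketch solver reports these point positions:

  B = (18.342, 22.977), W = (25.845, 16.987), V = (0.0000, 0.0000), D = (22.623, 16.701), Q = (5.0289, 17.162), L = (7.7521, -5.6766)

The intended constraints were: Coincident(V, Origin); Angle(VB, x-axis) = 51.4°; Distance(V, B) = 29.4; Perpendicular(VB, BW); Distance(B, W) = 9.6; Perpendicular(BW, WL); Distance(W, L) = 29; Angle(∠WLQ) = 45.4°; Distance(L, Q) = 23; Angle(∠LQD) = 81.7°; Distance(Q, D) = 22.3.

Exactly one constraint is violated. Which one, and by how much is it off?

Distance(Q, D) = 22.3 — off by 4.70.

V = (0.00, 0.00) ✓; VB at 51.40° ✓; |VB| = 29.40 ✓; ∠(VB, BW) = 90.00° ✓; |BW| = 9.601 ✓; ∠(BW, WL) = 90.00° ✓; |WL| = 29.00 ✓; ∠WLQ = 45.40° ✓; |LQ| = 23.00 ✓; ∠LQD = 81.70° ✓; |QD| = 17.60 ✗.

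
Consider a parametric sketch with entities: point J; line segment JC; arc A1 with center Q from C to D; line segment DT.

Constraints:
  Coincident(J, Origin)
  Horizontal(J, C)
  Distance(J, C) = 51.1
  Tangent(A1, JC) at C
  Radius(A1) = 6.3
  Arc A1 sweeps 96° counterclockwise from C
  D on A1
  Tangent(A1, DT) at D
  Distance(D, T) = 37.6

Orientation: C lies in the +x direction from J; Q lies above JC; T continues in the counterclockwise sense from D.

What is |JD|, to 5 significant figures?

57.786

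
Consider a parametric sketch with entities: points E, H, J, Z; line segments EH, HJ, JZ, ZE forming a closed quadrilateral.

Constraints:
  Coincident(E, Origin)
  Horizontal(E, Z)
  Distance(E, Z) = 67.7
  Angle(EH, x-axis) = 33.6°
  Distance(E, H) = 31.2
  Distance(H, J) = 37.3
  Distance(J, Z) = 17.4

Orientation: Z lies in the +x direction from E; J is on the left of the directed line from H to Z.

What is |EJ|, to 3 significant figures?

65.5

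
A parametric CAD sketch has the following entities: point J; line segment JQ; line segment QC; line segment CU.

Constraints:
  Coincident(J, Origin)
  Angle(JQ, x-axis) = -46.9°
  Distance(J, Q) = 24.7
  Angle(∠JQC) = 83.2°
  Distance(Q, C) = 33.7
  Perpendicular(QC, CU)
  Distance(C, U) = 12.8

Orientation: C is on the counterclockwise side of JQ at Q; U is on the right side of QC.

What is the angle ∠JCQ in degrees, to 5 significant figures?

38.553°

J is at the origin; JQ runs at -46.9° with length 24.7, so Q = 24.7·(cos -46.9°, sin -46.9°) = (16.877, -18.035). ∠JQC = 83.2°, so QC runs at -46.9° + (180° − 83.2°) = 49.900° from the x-axis; with |QC| = 33.7, C = Q + 33.7·(cos 49.900°, sin 49.900°) = (38.584, 7.7428). Then cos ∠JCQ = CJ·CQ / (|CJ||CQ|), giving 38.553°.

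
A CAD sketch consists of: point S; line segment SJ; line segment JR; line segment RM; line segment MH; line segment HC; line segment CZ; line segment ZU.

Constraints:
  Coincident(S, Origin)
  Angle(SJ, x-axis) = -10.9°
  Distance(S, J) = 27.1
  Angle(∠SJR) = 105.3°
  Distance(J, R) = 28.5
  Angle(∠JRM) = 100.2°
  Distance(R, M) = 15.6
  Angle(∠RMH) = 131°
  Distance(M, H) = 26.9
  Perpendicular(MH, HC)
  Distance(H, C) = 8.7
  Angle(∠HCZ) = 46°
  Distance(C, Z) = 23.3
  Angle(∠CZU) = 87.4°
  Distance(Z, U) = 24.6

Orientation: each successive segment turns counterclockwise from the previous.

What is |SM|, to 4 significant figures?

39.90

S is at the origin; SJ runs at -10.9° with length 27.1, so J = (26.61, -5.124). ∠SJR = 105.3° gives JR at 63.80° from the x-axis; with |JR| = 28.5, R = (39.19, 20.45). ∠JRM = 100.2° gives RM at 143.6° from the x-axis; with |RM| = 15.6, M = (26.64, 29.70). Then |SM| = |M − S| = 39.90.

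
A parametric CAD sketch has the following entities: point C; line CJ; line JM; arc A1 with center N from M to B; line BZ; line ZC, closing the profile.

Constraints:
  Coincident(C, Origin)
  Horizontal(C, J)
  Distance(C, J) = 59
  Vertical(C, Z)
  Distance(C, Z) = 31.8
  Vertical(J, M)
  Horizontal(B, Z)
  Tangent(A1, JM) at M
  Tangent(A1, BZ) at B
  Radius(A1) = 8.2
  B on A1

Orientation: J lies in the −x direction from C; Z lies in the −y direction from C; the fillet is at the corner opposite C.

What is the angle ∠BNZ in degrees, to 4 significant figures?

80.83°

The virtual corner opposite C is at (-59.00, -31.80). Since A1 is tangent to JM there, NM ⟂ JM and A1 meets BZ tangentially, so NB is at right angles to BZ, with radius 8.2, so the center N sits 8.2 in from both sides at N = (-50.80, -23.60). That places the tangent points at M = (-59.00, -23.60) on JM and B = (-50.80, -31.80) on BZ. Then cos ∠BNZ = NB·NZ / (|NB||NZ|), giving 80.83°.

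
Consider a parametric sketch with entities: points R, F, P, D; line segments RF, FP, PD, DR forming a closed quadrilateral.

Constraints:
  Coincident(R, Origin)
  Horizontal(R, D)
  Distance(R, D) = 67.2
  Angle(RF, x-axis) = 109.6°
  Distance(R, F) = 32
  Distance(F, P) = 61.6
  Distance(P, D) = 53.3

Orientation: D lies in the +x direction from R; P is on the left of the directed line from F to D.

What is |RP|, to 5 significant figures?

68.828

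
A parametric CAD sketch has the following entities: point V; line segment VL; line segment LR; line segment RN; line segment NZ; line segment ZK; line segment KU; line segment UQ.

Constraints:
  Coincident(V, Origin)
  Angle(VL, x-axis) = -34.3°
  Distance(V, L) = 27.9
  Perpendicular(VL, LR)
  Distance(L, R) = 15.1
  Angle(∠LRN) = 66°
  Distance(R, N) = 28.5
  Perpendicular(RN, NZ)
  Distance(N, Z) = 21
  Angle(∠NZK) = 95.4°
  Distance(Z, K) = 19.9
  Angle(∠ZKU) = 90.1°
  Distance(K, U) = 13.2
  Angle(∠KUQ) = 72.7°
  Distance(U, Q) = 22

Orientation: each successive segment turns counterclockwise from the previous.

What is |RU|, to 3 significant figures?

12.2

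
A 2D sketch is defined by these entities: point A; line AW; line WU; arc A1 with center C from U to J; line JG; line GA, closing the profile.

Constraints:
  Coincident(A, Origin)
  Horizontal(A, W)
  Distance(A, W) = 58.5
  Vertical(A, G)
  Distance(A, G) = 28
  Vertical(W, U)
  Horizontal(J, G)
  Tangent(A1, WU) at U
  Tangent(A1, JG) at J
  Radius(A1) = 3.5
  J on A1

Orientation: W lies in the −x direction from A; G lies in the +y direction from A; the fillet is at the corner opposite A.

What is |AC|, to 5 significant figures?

60.210

A and G share the same x with |AG| = 28.0 and G on the +y side, so G = (0.0000, 28.000). The virtual corner opposite A is at (-58.500, 28.000). The tangent condition forces CU to be normal to WU and tangency of A1 to JG means the radius CJ is perpendicular to JG, with radius 3.5, so the center C sits 3.5 in from both sides at C = (-55.000, 24.500). Then |AC| = |C − A| = 60.210.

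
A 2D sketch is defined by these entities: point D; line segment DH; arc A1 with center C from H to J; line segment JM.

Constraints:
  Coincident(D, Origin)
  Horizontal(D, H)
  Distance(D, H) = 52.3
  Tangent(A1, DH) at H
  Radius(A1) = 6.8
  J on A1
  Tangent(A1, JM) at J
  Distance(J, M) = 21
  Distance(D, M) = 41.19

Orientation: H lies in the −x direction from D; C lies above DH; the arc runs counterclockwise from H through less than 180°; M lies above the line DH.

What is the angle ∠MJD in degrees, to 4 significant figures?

62.00°

Checks: |CJ| = 6.800 ✓; ∠(CJ, JM) = 90.00° ✓; |JM| = 21.00 ✓; |DM| = 41.19 ✓.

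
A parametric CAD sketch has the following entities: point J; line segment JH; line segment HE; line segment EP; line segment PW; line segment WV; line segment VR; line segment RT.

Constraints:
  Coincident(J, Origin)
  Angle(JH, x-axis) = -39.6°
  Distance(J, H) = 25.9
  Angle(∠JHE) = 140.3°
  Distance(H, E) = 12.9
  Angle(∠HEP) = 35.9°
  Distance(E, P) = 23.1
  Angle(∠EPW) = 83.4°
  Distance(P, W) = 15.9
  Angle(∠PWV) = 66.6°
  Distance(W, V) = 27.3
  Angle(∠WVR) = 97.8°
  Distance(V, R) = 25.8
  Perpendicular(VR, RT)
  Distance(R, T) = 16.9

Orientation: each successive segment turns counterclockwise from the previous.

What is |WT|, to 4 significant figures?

31.20

J is at the origin; JH runs at -39.6° with length 25.9, so H = (19.96, -16.51). ∠JHE = 140.3° gives HE at 0.1000° from the x-axis; with |HE| = 12.9, E = (32.86, -16.49). ∠HEP = 35.9° gives EP at 144.2° from the x-axis; with |EP| = 23.1, P = (14.12, -2.974). ∠EPW = 83.4° gives PW at -119.2° from the x-axis; with |PW| = 15.9, W = (6.364, -16.85). ∠PWV = 66.6° gives WV at -5.800° from the x-axis; with |WV| = 27.3, V = (33.52, -19.61). ∠WVR = 97.8° gives VR at 76.40° from the x-axis; with |VR| = 25.8, R = (39.59, 5.464). VR ⟂ RT, so RT runs at 166.4°; with |RT| = 16.9, T = (23.16, 9.438). Then |WT| = |T − W| = 31.20.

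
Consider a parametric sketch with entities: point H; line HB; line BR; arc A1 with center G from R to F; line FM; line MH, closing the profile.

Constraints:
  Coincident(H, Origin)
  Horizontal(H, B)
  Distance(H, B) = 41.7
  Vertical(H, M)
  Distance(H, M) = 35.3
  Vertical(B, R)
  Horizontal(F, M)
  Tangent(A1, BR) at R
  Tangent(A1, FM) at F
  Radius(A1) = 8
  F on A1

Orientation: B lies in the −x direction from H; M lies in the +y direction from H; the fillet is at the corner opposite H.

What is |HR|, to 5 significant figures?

49.842

H is at the origin; H and B share the same y with |HB| = 41.7 and B on the −x side, so B = (-41.700, 0.0000). HM is vertical with |HM| = 35.3 and M on the +y side, so M = (0.0000, 35.300). The virtual corner opposite H is at (-41.700, 35.300). The tangent condition forces GR to be normal to BR and the tangent condition forces GF to be normal to FM, with radius 8.0, so the center G sits 8.0 in from both sides at G = (-33.700, 27.300). That places the tangent points at R = (-41.700, 27.300) on BR and F = (-33.700, 35.300) on FM. Then |HR| = |R − H| = 49.842.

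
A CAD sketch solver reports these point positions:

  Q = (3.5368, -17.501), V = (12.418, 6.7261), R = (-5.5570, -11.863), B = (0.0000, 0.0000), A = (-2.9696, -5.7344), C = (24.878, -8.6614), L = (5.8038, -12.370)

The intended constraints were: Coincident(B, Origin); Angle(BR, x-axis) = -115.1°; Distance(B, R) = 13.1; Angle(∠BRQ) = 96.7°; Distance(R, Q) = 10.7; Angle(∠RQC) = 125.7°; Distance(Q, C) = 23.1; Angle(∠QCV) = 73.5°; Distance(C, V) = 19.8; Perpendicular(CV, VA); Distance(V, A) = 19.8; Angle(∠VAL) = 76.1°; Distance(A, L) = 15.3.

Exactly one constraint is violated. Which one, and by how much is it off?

Distance(A, L) = 15.3 — off by 4.30.

B = (0.00, 0.00) ✓; BR at -115.1° ✓; |BR| = 13.10 ✓; ∠BRQ = 96.70° ✓; |RQ| = 10.70 ✓; ∠RQC = 125.7° ✓; |QC| = 23.10 ✓; ∠QCV = 73.50° ✓; |CV| = 19.80 ✓; ∠(CV, VA) = 90.00° ✓; |VA| = 19.80 ✓; ∠VAL = 76.10° ✓; |AL| = 11.00 ✗.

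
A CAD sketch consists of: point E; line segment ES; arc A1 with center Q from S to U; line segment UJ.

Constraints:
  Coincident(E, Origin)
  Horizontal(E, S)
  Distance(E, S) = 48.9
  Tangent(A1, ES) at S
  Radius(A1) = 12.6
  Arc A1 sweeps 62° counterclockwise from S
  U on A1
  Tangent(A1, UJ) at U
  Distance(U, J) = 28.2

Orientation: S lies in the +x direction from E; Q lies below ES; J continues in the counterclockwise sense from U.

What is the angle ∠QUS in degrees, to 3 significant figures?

59.0°

E is at the origin; ES is horizontal with |ES| = 48.9 and S on the +x side, so S = (48.9, 0.00). The tangent condition forces QS to be normal to ES, so Q = S + (0, -12.6) = (48.9, -12.6). On A1, S sits at bearing 90° from Q; a 62° counterclockwise sweep puts U at bearing 152°, so U = Q + 12.6·(cos 152°, sin 152°) = (37.8, -6.68). Then cos ∠QUS = UQ·US / (|UQ||US|), giving 59.0°.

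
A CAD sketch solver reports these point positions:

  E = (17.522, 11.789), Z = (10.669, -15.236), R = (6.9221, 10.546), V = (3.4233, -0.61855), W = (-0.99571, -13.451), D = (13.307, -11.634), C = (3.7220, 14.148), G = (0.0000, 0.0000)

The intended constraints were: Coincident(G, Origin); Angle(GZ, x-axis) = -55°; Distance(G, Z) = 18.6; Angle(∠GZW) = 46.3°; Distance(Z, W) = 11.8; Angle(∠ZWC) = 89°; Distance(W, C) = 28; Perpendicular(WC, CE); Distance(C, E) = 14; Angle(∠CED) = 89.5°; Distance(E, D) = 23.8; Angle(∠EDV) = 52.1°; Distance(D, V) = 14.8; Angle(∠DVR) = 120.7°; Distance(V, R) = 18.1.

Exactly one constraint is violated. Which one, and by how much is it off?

Distance(V, R) = 18.1 — off by 6.40.

G = (0.00, 0.00) ✓; GZ at -55.00° ✓; |GZ| = 18.60 ✓; ∠GZW = 46.30° ✓; |ZW| = 11.80 ✓; ∠ZWC = 89.00° ✓; |WC| = 28.00 ✓; ∠(WC, CE) = 90.00° ✓; |CE| = 14.00 ✓; ∠CED = 89.50° ✓; |ED| = 23.80 ✓; ∠EDV = 52.10° ✓; |DV| = 14.80 ✓; ∠DVR = 120.7° ✓; |VR| = 11.70 ✗.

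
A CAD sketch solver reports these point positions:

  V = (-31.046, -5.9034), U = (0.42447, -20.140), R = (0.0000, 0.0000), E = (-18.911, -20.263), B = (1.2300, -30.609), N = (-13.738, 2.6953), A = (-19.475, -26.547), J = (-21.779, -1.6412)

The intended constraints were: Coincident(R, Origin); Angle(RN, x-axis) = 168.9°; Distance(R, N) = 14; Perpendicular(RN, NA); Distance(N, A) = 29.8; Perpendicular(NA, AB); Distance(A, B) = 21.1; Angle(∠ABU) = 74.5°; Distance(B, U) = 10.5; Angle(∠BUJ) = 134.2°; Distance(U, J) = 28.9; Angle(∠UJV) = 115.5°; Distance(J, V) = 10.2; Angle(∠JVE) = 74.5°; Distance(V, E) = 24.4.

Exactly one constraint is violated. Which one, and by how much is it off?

Distance(V, E) = 24.4 — off by 5.60.

R = (0.00, 0.00) ✓; RN at 168.9° ✓; |RN| = 14.00 ✓; ∠(RN, NA) = 90.00° ✓; |NA| = 29.80 ✓; ∠(NA, AB) = 90.00° ✓; |AB| = 21.10 ✓; ∠ABU = 74.50° ✓; |BU| = 10.50 ✓; ∠BUJ = 134.2° ✓; |UJ| = 28.90 ✓; ∠UJV = 115.5° ✓; |JV| = 10.20 ✓; ∠JVE = 74.50° ✓; |VE| = 18.80 ✗.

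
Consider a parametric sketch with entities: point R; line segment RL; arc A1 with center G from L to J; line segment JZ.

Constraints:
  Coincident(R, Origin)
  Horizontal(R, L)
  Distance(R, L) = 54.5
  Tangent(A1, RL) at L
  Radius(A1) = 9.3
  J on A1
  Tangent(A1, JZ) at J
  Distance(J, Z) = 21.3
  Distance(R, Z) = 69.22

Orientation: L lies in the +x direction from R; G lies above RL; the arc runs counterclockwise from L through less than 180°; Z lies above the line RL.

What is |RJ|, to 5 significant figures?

64.567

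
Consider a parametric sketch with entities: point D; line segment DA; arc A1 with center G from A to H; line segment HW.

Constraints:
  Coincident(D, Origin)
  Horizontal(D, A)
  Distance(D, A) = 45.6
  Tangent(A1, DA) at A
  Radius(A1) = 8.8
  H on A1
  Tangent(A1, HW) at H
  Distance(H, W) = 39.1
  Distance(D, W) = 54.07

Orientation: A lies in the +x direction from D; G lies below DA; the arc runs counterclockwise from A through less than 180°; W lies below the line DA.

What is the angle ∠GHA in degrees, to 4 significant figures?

50.64°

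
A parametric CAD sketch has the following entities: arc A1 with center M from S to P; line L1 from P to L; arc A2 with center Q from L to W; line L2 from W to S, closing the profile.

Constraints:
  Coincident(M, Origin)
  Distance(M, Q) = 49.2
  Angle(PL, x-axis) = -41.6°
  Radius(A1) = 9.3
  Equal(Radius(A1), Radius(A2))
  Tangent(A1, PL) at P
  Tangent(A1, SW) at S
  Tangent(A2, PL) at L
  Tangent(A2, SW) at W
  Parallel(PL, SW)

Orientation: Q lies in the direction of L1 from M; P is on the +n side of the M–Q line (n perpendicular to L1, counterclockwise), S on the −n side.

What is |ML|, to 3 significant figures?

50.1

The slot axis is L1's direction at -41.6°, so u = (cos -41.6°, sin -41.6°) = (0.748, -0.664) and n = (−sin -41.6°, cos -41.6°) = (0.664, 0.748). M is at the origin and Q lies 49.2 along u from M, so Q = 49.2·u = (36.8, -32.7). Tangency of A1 to both parallel lines with radius 9.3 puts P and S at M ± 9.3·n: P = (6.17, 6.95), S = (-6.17, -6.95). Equal radii place L and W the same way about Q: L = Q + 9.3·n = (43.0, -25.7), W = Q − 9.3·n = (30.6, -39.6). Then |ML| = |L − M| = 50.1.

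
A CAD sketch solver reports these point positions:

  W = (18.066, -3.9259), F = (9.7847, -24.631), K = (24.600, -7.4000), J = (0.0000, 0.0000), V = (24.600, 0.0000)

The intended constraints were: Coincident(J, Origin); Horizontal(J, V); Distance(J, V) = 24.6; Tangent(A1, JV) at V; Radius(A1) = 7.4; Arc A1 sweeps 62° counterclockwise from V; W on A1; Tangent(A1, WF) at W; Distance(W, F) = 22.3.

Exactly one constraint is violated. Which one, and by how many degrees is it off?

Tangent(A1, WF) at W — off by 6.20°.

J = (0.00, 0.00) ✓; J.y = 0.00, V.y = 0.00 ✓; |JV| = 24.60 ✓; ∠(KV, VJ) = 90.00° ✓; |KV| = 7.400 ✓; bearing(K→W) − bearing(K→V) = 62.00° ✓; |KW| = 7.400 ✓; ∠(KW, WF) = 83.80° ✗; |WF| = 22.30 ✓.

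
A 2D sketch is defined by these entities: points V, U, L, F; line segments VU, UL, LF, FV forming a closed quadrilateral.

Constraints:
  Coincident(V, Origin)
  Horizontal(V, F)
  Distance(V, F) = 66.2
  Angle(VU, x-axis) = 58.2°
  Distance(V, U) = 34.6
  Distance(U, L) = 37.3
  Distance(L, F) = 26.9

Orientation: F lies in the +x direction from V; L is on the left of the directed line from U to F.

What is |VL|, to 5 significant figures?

60.430

V is at the origin; V and F share the same y with |VF| = 66.2 and F in +x, so F = (66.2, 0). VU runs at 58.2° with |VU| = 34.6, so U = (18.233, 29.406). L is determined by |UL| = 37.3 and |LF| = 26.9 together: it lies at the intersection of circle(U, 37.3) and circle(F, 26.9). With |UF| = 56.264, the foot of the radical line on UF is 34.065 from U and the perpendicular offset is √(37.3² − 34.065²) = 15.194. Taking the left-of-UF solution: L = (55.216, 24.555).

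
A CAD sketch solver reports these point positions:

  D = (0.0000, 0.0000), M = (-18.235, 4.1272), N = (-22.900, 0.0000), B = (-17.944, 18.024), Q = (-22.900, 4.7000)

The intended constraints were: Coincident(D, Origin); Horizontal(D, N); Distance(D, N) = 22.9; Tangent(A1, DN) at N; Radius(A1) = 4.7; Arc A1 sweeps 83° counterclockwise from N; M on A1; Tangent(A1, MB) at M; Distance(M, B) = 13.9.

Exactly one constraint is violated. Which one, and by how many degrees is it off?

Tangent(A1, MB) at M — off by 5.80°.

D = (0.00, 0.00) ✓; D.y = 0.00, N.y = 0.00 ✓; |DN| = 22.90 ✓; ∠(QN, ND) = 90.00° ✓; |QN| = 4.700 ✓; bearing(Q→M) − bearing(Q→N) = 83.00° ✓; |QM| = 4.700 ✓; ∠(QM, MB) = 84.20° ✗; |MB| = 13.90 ✓.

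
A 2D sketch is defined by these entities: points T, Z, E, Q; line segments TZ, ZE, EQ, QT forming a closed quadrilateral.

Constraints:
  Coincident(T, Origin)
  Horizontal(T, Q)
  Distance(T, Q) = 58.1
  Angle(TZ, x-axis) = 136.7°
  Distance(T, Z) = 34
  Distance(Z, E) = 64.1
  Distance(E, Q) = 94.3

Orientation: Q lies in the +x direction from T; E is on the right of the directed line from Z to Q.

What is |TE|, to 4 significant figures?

48.85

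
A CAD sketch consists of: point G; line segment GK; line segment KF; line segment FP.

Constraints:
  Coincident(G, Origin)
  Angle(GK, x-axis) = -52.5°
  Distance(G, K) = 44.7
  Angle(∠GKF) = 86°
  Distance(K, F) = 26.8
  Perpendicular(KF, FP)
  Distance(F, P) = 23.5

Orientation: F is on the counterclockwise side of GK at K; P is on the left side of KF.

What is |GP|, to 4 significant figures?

31.71

∠GKF = 86.0°, so KF runs at -52.5° + (180° − 86.0°) = 41.50° from the x-axis; with |KF| = 26.8, F = K + 26.8·(cos 41.50°, sin 41.50°) = (47.28, -17.70). KF ⟂ FP; with |FP| = 23.5 on the left of KF, P = F + 23.5·(-0.6626, 0.7490) = (31.71, -0.1042). Then |GP| = |P − G| = 31.71.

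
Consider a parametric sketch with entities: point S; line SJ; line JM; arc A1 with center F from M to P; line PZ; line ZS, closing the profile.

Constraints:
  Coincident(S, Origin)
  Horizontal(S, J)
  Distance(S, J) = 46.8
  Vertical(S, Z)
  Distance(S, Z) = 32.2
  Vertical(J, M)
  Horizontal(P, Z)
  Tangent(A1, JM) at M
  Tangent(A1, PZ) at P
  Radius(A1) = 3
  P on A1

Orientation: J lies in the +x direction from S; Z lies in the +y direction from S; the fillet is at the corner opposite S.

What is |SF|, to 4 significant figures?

52.64

S is at the origin; S and J share the same y with |SJ| = 46.8 and J on the +x side, so J = (46.80, 0.000). S and Z share the same x with |SZ| = 32.2 and Z on the +y side, so Z = (0.000, 32.20). The virtual corner opposite S is at (46.80, 32.20). Since A1 is tangent to JM there, FM ⟂ JM and since A1 is tangent to PZ there, FP ⟂ PZ, with radius 3.0, so the center F sits 3.0 in from both sides at F = (43.80, 29.20). Then |SF| = |F − S| = 52.64.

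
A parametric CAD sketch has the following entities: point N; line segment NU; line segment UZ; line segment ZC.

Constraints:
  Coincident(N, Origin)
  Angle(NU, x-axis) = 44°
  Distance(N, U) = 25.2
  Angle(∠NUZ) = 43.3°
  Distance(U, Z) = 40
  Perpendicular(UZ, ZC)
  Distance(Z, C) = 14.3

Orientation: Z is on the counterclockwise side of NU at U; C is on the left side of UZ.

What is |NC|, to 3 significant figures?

21.9

N is at the origin; NU runs at 44.0° with length 25.2, so U = 25.2·(cos 44.0°, sin 44.0°) = (18.1, 17.5). ∠NUZ = 43.3°, so UZ runs at 44.0° + (180° − 43.3°) = 181° from the x-axis; with |UZ| = 40.0, Z = U + 40.0·(cos 181°, sin 181°) = (-21.9, 17.0). The perpendicularity gives ZC at right angles to UZ; with |ZC| = 14.3 on the left of UZ, C = Z + 14.3·(0.0122, -1.00) = (-21.7, 2.72). Then |NC| = |C − N| = 21.9.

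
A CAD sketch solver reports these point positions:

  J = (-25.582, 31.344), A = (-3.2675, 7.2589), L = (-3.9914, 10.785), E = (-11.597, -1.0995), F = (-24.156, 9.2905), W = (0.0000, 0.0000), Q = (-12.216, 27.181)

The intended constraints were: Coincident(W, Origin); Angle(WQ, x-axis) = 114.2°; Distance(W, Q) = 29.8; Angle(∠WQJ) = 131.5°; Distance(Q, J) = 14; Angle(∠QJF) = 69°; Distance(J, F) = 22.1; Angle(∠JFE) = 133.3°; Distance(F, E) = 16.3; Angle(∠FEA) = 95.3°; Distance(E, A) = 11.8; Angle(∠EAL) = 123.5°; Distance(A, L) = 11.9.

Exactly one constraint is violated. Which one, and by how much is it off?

Distance(A, L) = 11.9 — off by 8.30.

W = (0.00, 0.00) ✓; WQ at 114.2° ✓; |WQ| = 29.80 ✓; ∠WQJ = 131.5° ✓; |QJ| = 14.00 ✓; ∠QJF = 69.00° ✓; |JF| = 22.10 ✓; ∠JFE = 133.3° ✓; |FE| = 16.30 ✓; ∠FEA = 95.30° ✓; |EA| = 11.80 ✓; ∠EAL = 123.5° ✓; |AL| = 3.600 ✗.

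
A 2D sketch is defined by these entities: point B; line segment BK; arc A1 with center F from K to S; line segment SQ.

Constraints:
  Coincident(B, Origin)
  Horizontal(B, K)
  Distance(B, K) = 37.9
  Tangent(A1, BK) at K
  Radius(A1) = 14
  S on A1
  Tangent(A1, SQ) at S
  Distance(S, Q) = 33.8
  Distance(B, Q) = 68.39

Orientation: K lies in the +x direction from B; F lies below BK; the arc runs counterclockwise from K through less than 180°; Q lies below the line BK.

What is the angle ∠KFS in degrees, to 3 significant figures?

127°

Checks: |FS| = 14.00 ✓; ∠(FS, SQ) = 90.00° ✓; |SQ| = 33.80 ✓; |BQ| = 68.39 ✓.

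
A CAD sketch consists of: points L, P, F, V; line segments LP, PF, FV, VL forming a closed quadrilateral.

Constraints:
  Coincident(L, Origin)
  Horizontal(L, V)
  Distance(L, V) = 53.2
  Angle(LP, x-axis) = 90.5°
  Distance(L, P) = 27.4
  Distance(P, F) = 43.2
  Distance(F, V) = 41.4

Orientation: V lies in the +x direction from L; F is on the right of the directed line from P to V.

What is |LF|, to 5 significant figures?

19.381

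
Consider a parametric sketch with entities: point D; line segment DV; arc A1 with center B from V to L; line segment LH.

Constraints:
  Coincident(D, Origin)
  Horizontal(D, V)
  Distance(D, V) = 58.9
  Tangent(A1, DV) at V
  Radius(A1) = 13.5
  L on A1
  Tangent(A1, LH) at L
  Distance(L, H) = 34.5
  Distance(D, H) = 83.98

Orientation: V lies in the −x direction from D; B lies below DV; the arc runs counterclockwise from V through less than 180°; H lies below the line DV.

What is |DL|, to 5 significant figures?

73.875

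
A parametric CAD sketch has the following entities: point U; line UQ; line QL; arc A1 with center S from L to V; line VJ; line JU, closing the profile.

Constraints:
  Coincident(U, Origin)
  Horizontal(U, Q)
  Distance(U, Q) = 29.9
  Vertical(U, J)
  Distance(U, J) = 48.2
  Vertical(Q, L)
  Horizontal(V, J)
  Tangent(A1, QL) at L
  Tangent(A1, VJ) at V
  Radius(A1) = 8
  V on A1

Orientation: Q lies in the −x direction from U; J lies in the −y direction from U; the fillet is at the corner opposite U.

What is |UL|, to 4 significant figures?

50.10

The virtual corner opposite U is at (-29.90, -48.20). Tangency of A1 to QL means the radius SL is perpendicular to QL and since A1 is tangent to VJ there, SV ⟂ VJ, with radius 8.0, so the center S sits 8.0 in from both sides at S = (-21.90, -40.20). That places the tangent points at L = (-29.90, -40.20) on QL and V = (-21.90, -48.20) on VJ. Then |UL| = |L − U| = 50.10.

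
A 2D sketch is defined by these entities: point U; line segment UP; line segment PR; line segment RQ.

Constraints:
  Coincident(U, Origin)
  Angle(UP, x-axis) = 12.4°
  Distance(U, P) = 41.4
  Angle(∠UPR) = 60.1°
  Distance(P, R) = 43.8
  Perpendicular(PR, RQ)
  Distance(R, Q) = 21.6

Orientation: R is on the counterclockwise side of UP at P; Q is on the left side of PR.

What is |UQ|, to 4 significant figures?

27.22

U is at the origin; UP runs at 12.4° with length 41.4, so P = 41.4·(cos 12.4°, sin 12.4°) = (40.43, 8.890). ∠UPR = 60.1°, so PR runs at 12.4° + (180° − 60.1°) = 132.3° from the x-axis; with |PR| = 43.8, R = P + 43.8·(cos 132.3°, sin 132.3°) = (10.96, 41.29). The perpendicularity gives RQ at right angles to PR; with |RQ| = 21.6 on the left of PR, Q = R + 21.6·(-0.7396, -0.6730) = (-5.020, 26.75). Then |UQ| = |Q − U| = 27.22.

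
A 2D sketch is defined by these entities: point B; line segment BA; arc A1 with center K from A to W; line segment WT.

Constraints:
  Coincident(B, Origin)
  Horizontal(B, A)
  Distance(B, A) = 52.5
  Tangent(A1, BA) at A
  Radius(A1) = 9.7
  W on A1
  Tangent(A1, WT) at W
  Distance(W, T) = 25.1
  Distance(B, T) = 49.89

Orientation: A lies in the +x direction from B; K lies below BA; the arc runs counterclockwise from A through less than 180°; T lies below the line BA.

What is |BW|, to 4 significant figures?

43.69

B is at the origin; BA is horizontal with |BA| = 52.5 and A on the +x side, so A = (52.50, 0.000). Since A1 is tangent to BA there, KA ⟂ BA, so K = A + (0, -9.7) = (52.50, -9.700). Since KW ⟂ WT (tangency), |KT| = √(9.7² + 25.1²) = 26.91 regardless of where W sits on A1. So T lies on both circle(B, 49.89) and circle(K, 26.91); the below-BA intersection is T = (37.98, -32.35). W is the foot of the tangent from T: W = (43.00, -7.760).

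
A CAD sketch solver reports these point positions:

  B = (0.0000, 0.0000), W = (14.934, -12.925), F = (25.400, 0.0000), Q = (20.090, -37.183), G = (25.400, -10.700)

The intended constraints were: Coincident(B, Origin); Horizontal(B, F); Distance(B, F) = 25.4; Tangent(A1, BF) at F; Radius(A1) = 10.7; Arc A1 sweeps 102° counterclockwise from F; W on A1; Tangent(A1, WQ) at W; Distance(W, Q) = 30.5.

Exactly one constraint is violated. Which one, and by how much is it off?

Distance(W, Q) = 30.5 — off by 5.70.

B = (0.00, 0.00) ✓; B.y = 0.00, F.y = 0.00 ✓; |BF| = 25.40 ✓; ∠(GF, FB) = 90.00° ✓; |GF| = 10.70 ✓; bearing(G→W) − bearing(G→F) = 102.0° ✓; |GW| = 10.70 ✓; ∠(GW, WQ) = 90.00° ✓; |WQ| = 24.80 ✗.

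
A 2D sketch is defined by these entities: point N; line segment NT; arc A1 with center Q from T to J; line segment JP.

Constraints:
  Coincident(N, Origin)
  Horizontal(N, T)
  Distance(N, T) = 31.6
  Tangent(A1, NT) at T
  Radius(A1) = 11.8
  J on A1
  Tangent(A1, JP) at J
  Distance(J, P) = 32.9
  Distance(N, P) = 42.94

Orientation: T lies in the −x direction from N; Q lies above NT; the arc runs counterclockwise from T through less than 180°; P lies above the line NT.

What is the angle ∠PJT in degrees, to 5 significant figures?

141.69°

Checks: |QJ| = 11.80 ✓; ∠(QJ, JP) = 90.00° ✓; |JP| = 32.90 ✓; |NP| = 42.94 ✓.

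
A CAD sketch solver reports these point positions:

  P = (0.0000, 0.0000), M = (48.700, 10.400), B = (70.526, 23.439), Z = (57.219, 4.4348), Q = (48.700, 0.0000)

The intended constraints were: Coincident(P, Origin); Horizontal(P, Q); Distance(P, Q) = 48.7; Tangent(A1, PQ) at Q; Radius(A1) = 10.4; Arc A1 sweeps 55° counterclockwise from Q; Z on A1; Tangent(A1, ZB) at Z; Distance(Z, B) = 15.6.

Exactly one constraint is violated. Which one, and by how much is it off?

Distance(Z, B) = 15.6 — off by 7.60.

P = (0.00, 0.00) ✓; P.y = 0.00, Q.y = 0.00 ✓; |PQ| = 48.70 ✓; ∠(MQ, QP) = 90.00° ✓; |MQ| = 10.40 ✓; bearing(M→Z) − bearing(M→Q) = 55.00° ✓; |MZ| = 10.40 ✓; ∠(MZ, ZB) = 90.00° ✓; |ZB| = 23.20 ✗.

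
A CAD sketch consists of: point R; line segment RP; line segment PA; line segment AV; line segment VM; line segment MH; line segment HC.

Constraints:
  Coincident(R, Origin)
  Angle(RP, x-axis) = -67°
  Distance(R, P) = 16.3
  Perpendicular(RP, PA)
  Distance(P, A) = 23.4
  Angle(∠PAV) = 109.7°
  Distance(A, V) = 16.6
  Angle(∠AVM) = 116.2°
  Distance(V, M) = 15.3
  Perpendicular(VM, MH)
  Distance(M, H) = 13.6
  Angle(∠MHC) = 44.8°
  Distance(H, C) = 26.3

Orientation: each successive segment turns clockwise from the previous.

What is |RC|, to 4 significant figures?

34.88

VM is perpendicular to MH, so MH runs at -21.10°; with |MH| = 13.6, H = (-8.232, -2.570). ∠MHC = 44.8° gives HC at -156.3° from the x-axis; with |HC| = 26.3, C = (-32.31, -13.14). Then |RC| = |C − R| = 34.88.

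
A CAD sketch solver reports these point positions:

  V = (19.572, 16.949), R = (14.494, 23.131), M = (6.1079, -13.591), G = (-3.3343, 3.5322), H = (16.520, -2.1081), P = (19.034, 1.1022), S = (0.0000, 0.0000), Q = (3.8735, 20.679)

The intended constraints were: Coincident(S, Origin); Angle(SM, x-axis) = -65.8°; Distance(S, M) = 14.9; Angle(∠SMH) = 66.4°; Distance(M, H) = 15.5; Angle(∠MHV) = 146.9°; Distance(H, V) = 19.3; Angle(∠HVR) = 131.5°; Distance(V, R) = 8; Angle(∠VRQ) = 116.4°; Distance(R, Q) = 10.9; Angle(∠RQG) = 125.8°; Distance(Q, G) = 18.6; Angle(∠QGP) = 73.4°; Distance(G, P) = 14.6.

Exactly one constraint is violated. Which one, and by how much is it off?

Distance(G, P) = 14.6 — off by 7.90.

S = (0.00, 0.00) ✓; SM at -65.80° ✓; |SM| = 14.90 ✓; ∠SMH = 66.40° ✓; |MH| = 15.50 ✓; ∠MHV = 146.9° ✓; |HV| = 19.30 ✓; ∠HVR = 131.5° ✓; |VR| = 8.000 ✓; ∠VRQ = 116.4° ✓; |RQ| = 10.90 ✓; ∠RQG = 125.8° ✓; |QG| = 18.60 ✓; ∠QGP = 73.40° ✓; |GP| = 22.50 ✗.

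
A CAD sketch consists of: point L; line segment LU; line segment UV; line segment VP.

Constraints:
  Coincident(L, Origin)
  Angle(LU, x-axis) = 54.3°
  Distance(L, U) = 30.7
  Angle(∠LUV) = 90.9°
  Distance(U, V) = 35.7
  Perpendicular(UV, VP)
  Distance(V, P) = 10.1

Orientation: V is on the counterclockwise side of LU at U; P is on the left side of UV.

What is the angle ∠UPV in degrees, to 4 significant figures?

74.20°

L is at the origin; LU runs at 54.3° with length 30.7, so U = 30.7·(cos 54.3°, sin 54.3°) = (17.91, 24.93). ∠LUV = 90.9°, so UV runs at 54.3° + (180° − 90.9°) = 143.4° from the x-axis; with |UV| = 35.7, V = U + 35.7·(cos 143.4°, sin 143.4°) = (-10.75, 46.22). The perpendicularity gives VP at right angles to UV; with |VP| = 10.1 on the left of UV, P = V + 10.1·(-0.5962, -0.8028) = (-16.77, 38.11). Then cos ∠UPV = PU·PV / (|PU||PV|), giving 74.20°.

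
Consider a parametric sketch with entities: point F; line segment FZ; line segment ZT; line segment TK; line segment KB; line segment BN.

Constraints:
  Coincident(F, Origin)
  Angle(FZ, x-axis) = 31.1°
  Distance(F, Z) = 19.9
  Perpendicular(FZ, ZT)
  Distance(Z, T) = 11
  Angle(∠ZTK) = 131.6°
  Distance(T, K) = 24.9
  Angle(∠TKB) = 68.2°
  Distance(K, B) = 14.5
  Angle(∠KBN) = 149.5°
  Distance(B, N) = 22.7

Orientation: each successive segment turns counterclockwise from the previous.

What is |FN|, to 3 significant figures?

8.44

F is at the origin; FZ runs at 31.1° with length 19.9, so Z = (17.0, 10.3). The perpendicularity gives ZT at right angles to FZ, so ZT runs at 121°; with |ZT| = 11.0, T = (11.4, 19.7). ∠ZTK = 131.6° gives TK at 170° from the x-axis; with |TK| = 24.9, K = (-13.1, 24.2). ∠TKB = 68.2° gives KB at -78.7° from the x-axis; with |KB| = 14.5, B = (-10.3, 10.0). ∠KBN = 149.5° gives BN at -48.2° from the x-axis; with |BN| = 22.7, N = (4.85, -6.91). Then |FN| = |N − F| = 8.44.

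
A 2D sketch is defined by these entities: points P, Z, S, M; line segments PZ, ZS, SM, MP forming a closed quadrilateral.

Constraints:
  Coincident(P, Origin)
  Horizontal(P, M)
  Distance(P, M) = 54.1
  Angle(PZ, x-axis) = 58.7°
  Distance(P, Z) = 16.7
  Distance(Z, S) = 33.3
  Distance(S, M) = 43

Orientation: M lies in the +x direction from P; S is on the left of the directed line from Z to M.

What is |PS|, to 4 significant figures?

49.62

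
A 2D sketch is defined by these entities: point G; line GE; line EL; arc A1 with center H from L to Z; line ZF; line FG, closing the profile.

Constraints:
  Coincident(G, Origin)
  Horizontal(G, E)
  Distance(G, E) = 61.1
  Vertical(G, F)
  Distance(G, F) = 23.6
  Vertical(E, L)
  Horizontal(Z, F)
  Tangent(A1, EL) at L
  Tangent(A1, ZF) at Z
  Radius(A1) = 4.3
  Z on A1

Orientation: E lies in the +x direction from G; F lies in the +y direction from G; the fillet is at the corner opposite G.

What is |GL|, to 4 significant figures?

64.08

G is at the origin; G and E share the same y with |GE| = 61.1 and E on the +x side, so E = (61.10, 0.000). GF is vertical with |GF| = 23.6 and F on the +y side, so F = (0.000, 23.60). The virtual corner opposite G is at (61.10, 23.60). A1 meets EL tangentially, so HL is at right angles to EL and A1 meets ZF tangentially, so HZ is at right angles to ZF, with radius 4.3, so the center H sits 4.3 in from both sides at H = (56.80, 19.30). That places the tangent points at L = (61.10, 19.30) on EL and Z = (56.80, 23.60) on ZF. Then |GL| = |L − G| = 64.08.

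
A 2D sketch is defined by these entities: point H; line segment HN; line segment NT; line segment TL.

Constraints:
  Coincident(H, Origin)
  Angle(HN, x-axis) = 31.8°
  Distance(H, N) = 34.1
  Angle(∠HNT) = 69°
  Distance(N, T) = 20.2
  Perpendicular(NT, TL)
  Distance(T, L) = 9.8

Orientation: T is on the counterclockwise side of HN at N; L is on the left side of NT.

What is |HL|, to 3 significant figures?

23.4

H is at the origin; HN runs at 31.8° with length 34.1, so N = 34.1·(cos 31.8°, sin 31.8°) = (29.0, 18.0). ∠HNT = 69.0°, so NT runs at 31.8° + (180° − 69.0°) = 143° from the x-axis; with |NT| = 20.2, T = N + 20.2·(cos 143°, sin 143°) = (12.9, 30.2). NT is perpendicular to TL; with |TL| = 9.8 on the left of NT, L = T + 9.8·(-0.605, -0.797) = (6.97, 22.4). Then |HL| = |L − H| = 23.4.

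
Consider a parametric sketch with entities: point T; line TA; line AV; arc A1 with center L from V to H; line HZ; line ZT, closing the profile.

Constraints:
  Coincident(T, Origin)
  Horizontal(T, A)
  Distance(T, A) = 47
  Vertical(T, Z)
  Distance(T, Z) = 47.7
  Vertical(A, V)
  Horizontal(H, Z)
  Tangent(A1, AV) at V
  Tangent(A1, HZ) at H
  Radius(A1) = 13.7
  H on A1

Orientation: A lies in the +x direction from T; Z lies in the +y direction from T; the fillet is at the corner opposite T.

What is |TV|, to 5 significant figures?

58.009

T is at the origin; T and A share the same y with |TA| = 47.0 and A on the +x side, so A = (47.000, 0.0000). T and Z share the same x with |TZ| = 47.7 and Z on the +y side, so Z = (0.0000, 47.700). The virtual corner opposite T is at (47.000, 47.700). The tangent condition forces LV to be normal to AV and tangency of A1 to HZ means the radius LH is perpendicular to HZ, with radius 13.7, so the center L sits 13.7 in from both sides at L = (33.300, 34.000). That places the tangent points at V = (47.000, 34.000) on AV and H = (33.300, 47.700) on HZ. Then |TV| = |V − T| = 58.009.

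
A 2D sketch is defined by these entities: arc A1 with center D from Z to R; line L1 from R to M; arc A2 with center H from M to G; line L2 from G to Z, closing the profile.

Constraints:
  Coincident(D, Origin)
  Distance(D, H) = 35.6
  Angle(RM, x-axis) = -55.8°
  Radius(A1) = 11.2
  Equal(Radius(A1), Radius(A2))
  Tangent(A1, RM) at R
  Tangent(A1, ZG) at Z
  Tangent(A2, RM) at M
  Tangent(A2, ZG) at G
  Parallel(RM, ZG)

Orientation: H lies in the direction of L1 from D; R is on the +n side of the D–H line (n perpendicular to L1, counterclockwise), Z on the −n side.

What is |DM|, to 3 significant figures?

37.3

The slot axis is L1's direction at -55.8°, so u = (cos -55.8°, sin -55.8°) = (0.562, -0.827) and n = (−sin -55.8°, cos -55.8°) = (0.827, 0.562). D is at the origin and H lies 35.6 along u from D, so H = 35.6·u = (20.0, -29.4). Tangency of A1 to both parallel lines with radius 11.2 puts R and Z at D ± 11.2·n: R = (9.26, 6.30), Z = (-9.26, -6.30). Equal radii place M and G the same way about H: M = H + 11.2·n = (29.3, -23.1), G = H − 11.2·n = (10.7, -35.7). Then |DM| = |M − D| = 37.3.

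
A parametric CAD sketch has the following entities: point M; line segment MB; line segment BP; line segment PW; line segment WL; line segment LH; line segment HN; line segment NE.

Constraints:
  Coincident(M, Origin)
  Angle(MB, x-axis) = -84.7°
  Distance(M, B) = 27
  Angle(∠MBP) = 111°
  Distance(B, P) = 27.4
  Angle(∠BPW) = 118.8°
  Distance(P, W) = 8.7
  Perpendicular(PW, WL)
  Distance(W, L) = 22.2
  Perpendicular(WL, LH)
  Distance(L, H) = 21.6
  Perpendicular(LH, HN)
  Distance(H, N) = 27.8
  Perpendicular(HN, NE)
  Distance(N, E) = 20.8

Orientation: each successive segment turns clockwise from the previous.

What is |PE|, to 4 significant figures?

9.683

M is at the origin; MB runs at -84.7° with length 27.0, so B = (2.494, -26.88). ∠MBP = 111.0° gives BP at -153.7° from the x-axis; with |BP| = 27.4, P = (-22.07, -39.02). ∠BPW = 118.8° gives PW at 145.1° from the x-axis; with |PW| = 8.7, W = (-29.21, -34.05). PW ⟂ WL, so WL runs at 55.10°; with |WL| = 22.2, L = (-16.50, -15.84). The perpendicularity gives LH at right angles to WL, so LH runs at -34.90°; with |LH| = 21.6, H = (1.212, -28.20). The perpendicularity gives HN at right angles to LH, so HN runs at -124.9°; with |HN| = 27.8, N = (-14.69, -51.00). The perpendicularity gives NE at right angles to HN, so NE runs at 145.1°; with |NE| = 20.8, E = (-31.75, -39.10). Then |PE| = |E − P| = 9.683.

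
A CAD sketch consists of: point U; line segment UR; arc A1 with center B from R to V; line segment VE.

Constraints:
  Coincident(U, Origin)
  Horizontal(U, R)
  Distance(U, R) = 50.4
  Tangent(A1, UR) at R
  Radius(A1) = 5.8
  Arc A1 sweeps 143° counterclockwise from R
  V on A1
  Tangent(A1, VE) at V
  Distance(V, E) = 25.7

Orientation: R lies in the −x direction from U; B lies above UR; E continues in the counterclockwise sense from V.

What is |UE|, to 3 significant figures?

72.2

On A1, R sits at bearing -90° from B; a 143° counterclockwise sweep puts V at bearing 53°, so V = B + 5.8·(cos 53°, sin 53°) = (-46.9, 10.4). Since A1 is tangent to VE there, BV ⟂ VE, so VE runs along (−sin 53°, cos 53°); with |VE| = 25.7, E = (-67.4, 25.9). Then |UE| = |E − U| = 72.2.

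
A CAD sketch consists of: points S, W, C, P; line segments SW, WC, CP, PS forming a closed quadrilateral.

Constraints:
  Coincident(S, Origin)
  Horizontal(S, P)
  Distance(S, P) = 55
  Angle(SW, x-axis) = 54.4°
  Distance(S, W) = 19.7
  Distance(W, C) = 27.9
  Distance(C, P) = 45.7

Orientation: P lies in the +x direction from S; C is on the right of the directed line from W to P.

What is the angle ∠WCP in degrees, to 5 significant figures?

73.710°

Checks: S = (0.00, 0.00) ✓; |WC| = 27.90 ✓; |CP| = 45.70 ✓.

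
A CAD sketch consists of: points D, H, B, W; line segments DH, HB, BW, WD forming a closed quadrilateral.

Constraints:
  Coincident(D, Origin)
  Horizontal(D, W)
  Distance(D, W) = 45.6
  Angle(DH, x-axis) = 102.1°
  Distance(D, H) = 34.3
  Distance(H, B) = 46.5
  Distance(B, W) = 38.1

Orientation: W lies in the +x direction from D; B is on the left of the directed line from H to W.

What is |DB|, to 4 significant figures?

54.24

Checks: |HB| = 46.50 ✓; |BW| = 38.10 ✓.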